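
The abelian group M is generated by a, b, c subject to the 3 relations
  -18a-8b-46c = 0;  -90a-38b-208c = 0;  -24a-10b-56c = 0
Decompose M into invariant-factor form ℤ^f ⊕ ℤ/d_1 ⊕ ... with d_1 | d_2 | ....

rank_ℚ(R)=3; free=3−3=0
SNF(R) diag = [2, 6, 6] → torsion [2, 6, 6]

Answer: M ≅ ℤ/2 ⊕ ℤ/6 ⊕ ℤ/6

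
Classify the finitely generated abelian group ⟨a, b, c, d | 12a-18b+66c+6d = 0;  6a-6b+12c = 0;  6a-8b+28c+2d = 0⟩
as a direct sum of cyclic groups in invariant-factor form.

rank_ℚ(R)=3; free=4−3=1
SNF(R) diag = [2, 6, 6] → torsion [2, 6, 6]

Answer: M ≅ ℤ^1 ⊕ ℤ/2 ⊕ ℤ/6 ⊕ ℤ/6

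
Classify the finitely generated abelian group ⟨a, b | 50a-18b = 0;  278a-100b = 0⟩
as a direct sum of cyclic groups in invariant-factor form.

Answer: M ≅ ℤ/2 ⊕ ℤ/2

Derivation:
rank_ℚ(R)=2; free=2−2=0
SNF(R) diag = [2, 2] → torsion [2, 2]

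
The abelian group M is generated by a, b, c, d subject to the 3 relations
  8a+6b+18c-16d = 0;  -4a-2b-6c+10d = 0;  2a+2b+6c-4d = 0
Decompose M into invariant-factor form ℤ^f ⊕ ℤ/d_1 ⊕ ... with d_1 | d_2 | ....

rank_ℚ(R)=3; free=4−3=1
SNF(R) diag = [2, 2, 2] → torsion [2, 2, 2]

Answer: M ≅ ℤ^1 ⊕ ℤ/2 ⊕ ℤ/2 ⊕ ℤ/2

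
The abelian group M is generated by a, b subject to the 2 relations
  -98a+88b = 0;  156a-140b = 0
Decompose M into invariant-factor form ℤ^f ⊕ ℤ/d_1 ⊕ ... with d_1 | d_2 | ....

Answer: M ≅ ℤ/2 ⊕ ℤ/4

Derivation:
rank_ℚ(R)=2; free=2−2=0
SNF(R) diag = [2, 4] → torsion [2, 4]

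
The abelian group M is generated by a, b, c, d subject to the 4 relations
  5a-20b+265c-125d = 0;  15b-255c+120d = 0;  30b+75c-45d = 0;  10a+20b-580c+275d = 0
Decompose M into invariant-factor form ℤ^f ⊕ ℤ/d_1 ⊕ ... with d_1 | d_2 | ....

rank_ℚ(R)=4; free=4−4=0
SNF(R) diag = [5, 15, 15, 45] → torsion [5, 15, 15, 45]

Answer: M ≅ ℤ/5 ⊕ ℤ/15 ⊕ ℤ/15 ⊕ ℤ/45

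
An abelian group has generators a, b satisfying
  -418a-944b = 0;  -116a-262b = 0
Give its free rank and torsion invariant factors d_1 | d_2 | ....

Answer: M ≅ ℤ/2 ⊕ ℤ/6

Derivation:
rank_ℚ(R)=2; free=2−2=0
SNF(R) diag = [2, 6] → torsion [2, 6]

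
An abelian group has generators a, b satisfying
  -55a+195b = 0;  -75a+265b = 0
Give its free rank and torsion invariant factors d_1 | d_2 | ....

rank_ℚ(R)=2; free=2−2=0
SNF(R) diag = [5, 10] → torsion [5, 10]

Answer: M ≅ ℤ/5 ⊕ ℤ/10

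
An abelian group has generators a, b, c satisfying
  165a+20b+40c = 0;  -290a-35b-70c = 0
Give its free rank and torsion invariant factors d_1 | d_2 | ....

Answer: M ≅ ℤ^1 ⊕ ℤ/5 ⊕ ℤ/5

Derivation:
rank_ℚ(R)=2; free=3−2=1
SNF(R) diag = [5, 5] → torsion [5, 5]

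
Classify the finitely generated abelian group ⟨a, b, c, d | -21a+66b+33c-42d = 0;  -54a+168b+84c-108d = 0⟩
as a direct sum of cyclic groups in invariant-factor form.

rank_ℚ(R)=2; free=4−2=2
SNF(R) diag = [3, 6] → torsion [3, 6]

Answer: M ≅ ℤ^2 ⊕ ℤ/3 ⊕ ℤ/6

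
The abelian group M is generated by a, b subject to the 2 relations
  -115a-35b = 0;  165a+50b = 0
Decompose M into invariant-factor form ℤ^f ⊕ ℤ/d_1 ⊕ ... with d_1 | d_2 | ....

Answer: M ≅ ℤ/5 ⊕ ℤ/5

Derivation:
rank_ℚ(R)=2; free=2−2=0
SNF(R) diag = [5, 5] → torsion [5, 5]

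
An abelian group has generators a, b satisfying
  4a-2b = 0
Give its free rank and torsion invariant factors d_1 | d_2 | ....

Answer: M ≅ ℤ^1 ⊕ ℤ/2

Derivation:
rank_ℚ(R)=1; free=2−1=1
SNF(R) diag = [2] → torsion [2]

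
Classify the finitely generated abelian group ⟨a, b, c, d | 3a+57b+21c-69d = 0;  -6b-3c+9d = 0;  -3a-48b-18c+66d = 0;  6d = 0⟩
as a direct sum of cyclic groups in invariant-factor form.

Answer: M ≅ ℤ/3 ⊕ ℤ/3 ⊕ ℤ/3 ⊕ ℤ/6

Derivation:
rank_ℚ(R)=4; free=4−4=0
SNF(R) diag = [3, 3, 3, 6] → torsion [3, 3, 3, 6]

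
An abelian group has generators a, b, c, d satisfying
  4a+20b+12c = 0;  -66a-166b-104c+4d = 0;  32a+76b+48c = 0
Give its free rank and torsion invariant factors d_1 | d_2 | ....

Answer: M ≅ ℤ^1 ⊕ ℤ/2 ⊕ ℤ/4 ⊕ ℤ/12

Derivation:
rank_ℚ(R)=3; free=4−3=1
SNF(R) diag = [2, 4, 12] → torsion [2, 4, 12]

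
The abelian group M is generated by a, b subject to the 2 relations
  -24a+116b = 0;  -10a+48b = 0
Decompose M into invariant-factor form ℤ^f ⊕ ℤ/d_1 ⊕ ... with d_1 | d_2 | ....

rank_ℚ(R)=2; free=2−2=0
SNF(R) diag = [2, 4] → torsion [2, 4]

Answer: M ≅ ℤ/2 ⊕ ℤ/4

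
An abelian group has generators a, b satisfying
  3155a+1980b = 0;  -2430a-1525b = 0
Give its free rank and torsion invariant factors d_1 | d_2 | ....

Answer: M ≅ ℤ/5 ⊕ ℤ/5

Derivation:
rank_ℚ(R)=2; free=2−2=0
SNF(R) diag = [5, 5] → torsion [5, 5]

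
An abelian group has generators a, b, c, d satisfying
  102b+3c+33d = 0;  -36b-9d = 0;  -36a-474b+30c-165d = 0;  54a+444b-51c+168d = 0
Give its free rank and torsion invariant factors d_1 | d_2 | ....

rank_ℚ(R)=4; free=4−4=0
SNF(R) diag = [3, 9, 18, 18] → torsion [3, 9, 18, 18]

Answer: M ≅ ℤ/3 ⊕ ℤ/9 ⊕ ℤ/18 ⊕ ℤ/18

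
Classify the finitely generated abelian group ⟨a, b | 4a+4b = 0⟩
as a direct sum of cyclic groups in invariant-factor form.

rank_ℚ(R)=1; free=2−1=1
SNF(R) diag = [4] → torsion [4]

Answer: M ≅ ℤ^1 ⊕ ℤ/4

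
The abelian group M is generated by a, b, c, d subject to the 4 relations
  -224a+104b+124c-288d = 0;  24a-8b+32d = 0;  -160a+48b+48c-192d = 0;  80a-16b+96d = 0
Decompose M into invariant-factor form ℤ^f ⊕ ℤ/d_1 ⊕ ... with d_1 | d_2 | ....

rank_ℚ(R)=4; free=4−4=0
SNF(R) diag = [4, 8, 16, 32] → torsion [4, 8, 16, 32]

Answer: M ≅ ℤ/4 ⊕ ℤ/8 ⊕ ℤ/16 ⊕ ℤ/32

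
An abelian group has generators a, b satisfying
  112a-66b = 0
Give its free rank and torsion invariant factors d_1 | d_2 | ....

rank_ℚ(R)=1; free=2−1=1
SNF(R) diag = [2] → torsion [2]

Answer: M ≅ ℤ^1 ⊕ ℤ/2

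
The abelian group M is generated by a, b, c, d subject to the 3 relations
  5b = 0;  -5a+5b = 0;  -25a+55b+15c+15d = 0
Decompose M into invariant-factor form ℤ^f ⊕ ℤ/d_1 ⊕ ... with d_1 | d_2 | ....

rank_ℚ(R)=3; free=4−3=1
SNF(R) diag = [5, 5, 15] → torsion [5, 5, 15]

Answer: M ≅ ℤ^1 ⊕ ℤ/5 ⊕ ℤ/5 ⊕ ℤ/15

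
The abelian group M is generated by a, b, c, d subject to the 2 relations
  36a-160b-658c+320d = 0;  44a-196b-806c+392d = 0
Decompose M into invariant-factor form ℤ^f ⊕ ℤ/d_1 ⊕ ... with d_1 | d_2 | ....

rank_ℚ(R)=2; free=4−2=2
SNF(R) diag = [2, 4] → torsion [2, 4]

Answer: M ≅ ℤ^2 ⊕ ℤ/2 ⊕ ℤ/4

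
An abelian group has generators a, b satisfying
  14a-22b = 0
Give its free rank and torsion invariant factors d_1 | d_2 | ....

rank_ℚ(R)=1; free=2−1=1
SNF(R) diag = [2] → torsion [2]

Answer: M ≅ ℤ^1 ⊕ ℤ/2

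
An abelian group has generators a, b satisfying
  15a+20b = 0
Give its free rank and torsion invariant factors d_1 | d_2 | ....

rank_ℚ(R)=1; free=2−1=1
SNF(R) diag = [5] → torsion [5]

Answer: M ≅ ℤ^1 ⊕ ℤ/5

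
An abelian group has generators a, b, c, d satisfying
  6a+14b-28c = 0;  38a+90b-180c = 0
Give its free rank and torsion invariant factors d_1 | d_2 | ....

rank_ℚ(R)=2; free=4−2=2
SNF(R) diag = [2, 4] → torsion [2, 4]

Answer: M ≅ ℤ^2 ⊕ ℤ/2 ⊕ ℤ/4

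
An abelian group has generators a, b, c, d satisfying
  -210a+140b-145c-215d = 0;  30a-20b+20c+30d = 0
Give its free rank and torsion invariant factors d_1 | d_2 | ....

Answer: M ≅ ℤ^2 ⊕ ℤ/5 ⊕ ℤ/10

Derivation:
rank_ℚ(R)=2; free=4−2=2
SNF(R) diag = [5, 10] → torsion [5, 10]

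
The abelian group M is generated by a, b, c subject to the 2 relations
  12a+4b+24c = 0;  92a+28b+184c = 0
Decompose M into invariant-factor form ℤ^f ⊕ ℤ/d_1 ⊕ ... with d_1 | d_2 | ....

Answer: M ≅ ℤ^1 ⊕ ℤ/4 ⊕ ℤ/8

Derivation:
rank_ℚ(R)=2; free=3−2=1
SNF(R) diag = [4, 8] → torsion [4, 8]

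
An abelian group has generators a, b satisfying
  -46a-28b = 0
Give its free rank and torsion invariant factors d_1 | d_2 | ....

Answer: M ≅ ℤ^1 ⊕ ℤ/2

Derivation:
rank_ℚ(R)=1; free=2−1=1
SNF(R) diag = [2] → torsion [2]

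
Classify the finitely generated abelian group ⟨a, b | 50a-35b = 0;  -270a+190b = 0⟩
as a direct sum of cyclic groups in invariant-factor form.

Answer: M ≅ ℤ/5 ⊕ ℤ/10

Derivation:
rank_ℚ(R)=2; free=2−2=0
SNF(R) diag = [5, 10] → torsion [5, 10]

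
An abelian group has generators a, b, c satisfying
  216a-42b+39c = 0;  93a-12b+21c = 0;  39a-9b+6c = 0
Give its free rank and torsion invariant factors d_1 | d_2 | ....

rank_ℚ(R)=3; free=3−3=0
SNF(R) diag = [3, 3, 9] → torsion [3, 3, 9]

Answer: M ≅ ℤ/3 ⊕ ℤ/3 ⊕ ℤ/9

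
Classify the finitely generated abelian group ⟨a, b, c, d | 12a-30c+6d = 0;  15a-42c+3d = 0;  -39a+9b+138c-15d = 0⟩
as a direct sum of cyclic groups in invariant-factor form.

Answer: M ≅ ℤ^1 ⊕ ℤ/3 ⊕ ℤ/9 ⊕ ℤ/18

Derivation:
rank_ℚ(R)=3; free=4−3=1
SNF(R) diag = [3, 9, 18] → torsion [3, 9, 18]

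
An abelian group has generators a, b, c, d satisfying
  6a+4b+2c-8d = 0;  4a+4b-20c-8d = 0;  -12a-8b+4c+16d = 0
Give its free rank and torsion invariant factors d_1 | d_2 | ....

Answer: M ≅ ℤ^1 ⊕ ℤ/2 ⊕ ℤ/4 ⊕ ℤ/8

Derivation:
rank_ℚ(R)=3; free=4−3=1
SNF(R) diag = [2, 4, 8] → torsion [2, 4, 8]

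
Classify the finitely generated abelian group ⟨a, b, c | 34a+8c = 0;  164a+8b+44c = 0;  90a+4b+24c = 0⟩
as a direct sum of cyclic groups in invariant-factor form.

Answer: M ≅ ℤ/2 ⊕ ℤ/4 ⊕ ℤ/4

Derivation:
rank_ℚ(R)=3; free=3−3=0
SNF(R) diag = [2, 4, 4] → torsion [2, 4, 4]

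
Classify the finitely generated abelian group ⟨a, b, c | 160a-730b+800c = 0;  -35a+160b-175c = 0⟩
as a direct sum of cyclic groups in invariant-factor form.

rank_ℚ(R)=2; free=3−2=1
SNF(R) diag = [5, 10] → torsion [5, 10]

Answer: M ≅ ℤ^1 ⊕ ℤ/5 ⊕ ℤ/10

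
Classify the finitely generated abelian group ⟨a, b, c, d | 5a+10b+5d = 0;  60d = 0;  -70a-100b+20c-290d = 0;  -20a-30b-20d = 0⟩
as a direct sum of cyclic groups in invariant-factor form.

Answer: M ≅ ℤ/5 ⊕ ℤ/10 ⊕ ℤ/20 ⊕ ℤ/60

Derivation:
rank_ℚ(R)=4; free=4−4=0
SNF(R) diag = [5, 10, 20, 60] → torsion [5, 10, 20, 60]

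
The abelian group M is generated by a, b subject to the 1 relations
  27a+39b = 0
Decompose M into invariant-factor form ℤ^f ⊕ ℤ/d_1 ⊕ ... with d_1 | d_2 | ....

rank_ℚ(R)=1; free=2−1=1
SNF(R) diag = [3] → torsion [3]

Answer: M ≅ ℤ^1 ⊕ ℤ/3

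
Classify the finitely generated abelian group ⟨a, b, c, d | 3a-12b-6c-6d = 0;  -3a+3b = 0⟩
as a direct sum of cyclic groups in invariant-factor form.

Answer: M ≅ ℤ^2 ⊕ ℤ/3 ⊕ ℤ/3

Derivation:
rank_ℚ(R)=2; free=4−2=2
SNF(R) diag = [3, 3] → torsion [3, 3]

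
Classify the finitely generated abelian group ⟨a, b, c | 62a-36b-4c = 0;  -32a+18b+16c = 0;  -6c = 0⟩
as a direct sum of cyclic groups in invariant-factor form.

rank_ℚ(R)=3; free=3−3=0
SNF(R) diag = [2, 6, 18] → torsion [2, 6, 18]

Answer: M ≅ ℤ/2 ⊕ ℤ/6 ⊕ ℤ/18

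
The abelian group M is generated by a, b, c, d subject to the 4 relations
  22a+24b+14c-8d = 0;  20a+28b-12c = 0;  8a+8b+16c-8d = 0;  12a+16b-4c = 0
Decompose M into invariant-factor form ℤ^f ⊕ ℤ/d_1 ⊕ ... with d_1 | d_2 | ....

Answer: M ≅ ℤ/2 ⊕ ℤ/4 ⊕ ℤ/8 ⊕ ℤ/16

Derivation:
rank_ℚ(R)=4; free=4−4=0
SNF(R) diag = [2, 4, 8, 16] → torsion [2, 4, 8, 16]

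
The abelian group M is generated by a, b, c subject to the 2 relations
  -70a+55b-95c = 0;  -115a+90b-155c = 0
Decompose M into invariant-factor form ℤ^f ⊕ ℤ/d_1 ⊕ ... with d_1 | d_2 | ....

rank_ℚ(R)=2; free=3−2=1
SNF(R) diag = [5, 5] → torsion [5, 5]

Answer: M ≅ ℤ^1 ⊕ ℤ/5 ⊕ ℤ/5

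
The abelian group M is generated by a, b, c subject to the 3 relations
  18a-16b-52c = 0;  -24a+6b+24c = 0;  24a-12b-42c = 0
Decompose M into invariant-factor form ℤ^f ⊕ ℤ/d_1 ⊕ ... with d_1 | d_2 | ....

rank_ℚ(R)=3; free=3−3=0
SNF(R) diag = [2, 6, 6] → torsion [2, 6, 6]

Answer: M ≅ ℤ/2 ⊕ ℤ/6 ⊕ ℤ/6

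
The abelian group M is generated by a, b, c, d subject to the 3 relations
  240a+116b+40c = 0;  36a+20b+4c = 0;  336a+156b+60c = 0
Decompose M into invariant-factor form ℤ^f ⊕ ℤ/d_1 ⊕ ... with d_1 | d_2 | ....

Answer: M ≅ ℤ^1 ⊕ ℤ/4 ⊕ ℤ/12 ⊕ ℤ/12

Derivation:
rank_ℚ(R)=3; free=4−3=1
SNF(R) diag = [4, 12, 12] → torsion [4, 12, 12]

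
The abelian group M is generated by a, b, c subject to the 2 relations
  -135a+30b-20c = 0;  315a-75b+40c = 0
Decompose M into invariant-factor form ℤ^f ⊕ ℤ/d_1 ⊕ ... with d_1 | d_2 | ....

rank_ℚ(R)=2; free=3−2=1
SNF(R) diag = [5, 15] → torsion [5, 15]

Answer: M ≅ ℤ^1 ⊕ ℤ/5 ⊕ ℤ/15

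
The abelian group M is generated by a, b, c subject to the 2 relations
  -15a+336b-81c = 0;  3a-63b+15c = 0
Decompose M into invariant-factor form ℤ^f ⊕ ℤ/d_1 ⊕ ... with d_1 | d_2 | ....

Answer: M ≅ ℤ^1 ⊕ ℤ/3 ⊕ ℤ/3

Derivation:
rank_ℚ(R)=2; free=3−2=1
SNF(R) diag = [3, 3] → torsion [3, 3]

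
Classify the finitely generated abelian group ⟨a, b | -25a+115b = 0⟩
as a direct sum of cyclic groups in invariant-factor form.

Answer: M ≅ ℤ^1 ⊕ ℤ/5

Derivation:
rank_ℚ(R)=1; free=2−1=1
SNF(R) diag = [5] → torsion [5]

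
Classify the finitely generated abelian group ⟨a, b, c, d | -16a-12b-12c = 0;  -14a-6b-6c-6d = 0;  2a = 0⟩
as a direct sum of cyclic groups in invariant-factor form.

Answer: M ≅ ℤ^1 ⊕ ℤ/2 ⊕ ℤ/6 ⊕ ℤ/12

Derivation:
rank_ℚ(R)=3; free=4−3=1
SNF(R) diag = [2, 6, 12] → torsion [2, 6, 12]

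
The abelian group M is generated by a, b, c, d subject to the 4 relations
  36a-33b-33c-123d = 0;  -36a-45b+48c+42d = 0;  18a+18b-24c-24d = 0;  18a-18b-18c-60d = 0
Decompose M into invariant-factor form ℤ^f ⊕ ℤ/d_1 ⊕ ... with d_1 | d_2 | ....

rank_ℚ(R)=4; free=4−4=0
SNF(R) diag = [3, 3, 6, 18] → torsion [3, 3, 6, 18]

Answer: M ≅ ℤ/3 ⊕ ℤ/3 ⊕ ℤ/6 ⊕ ℤ/18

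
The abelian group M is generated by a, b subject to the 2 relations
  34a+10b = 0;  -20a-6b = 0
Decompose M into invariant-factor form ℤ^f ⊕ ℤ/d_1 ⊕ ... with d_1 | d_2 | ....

rank_ℚ(R)=2; free=2−2=0
SNF(R) diag = [2, 2] → torsion [2, 2]

Answer: M ≅ ℤ/2 ⊕ ℤ/2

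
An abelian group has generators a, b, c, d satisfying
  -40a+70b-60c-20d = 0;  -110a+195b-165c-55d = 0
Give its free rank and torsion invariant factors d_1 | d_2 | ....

rank_ℚ(R)=2; free=4−2=2
SNF(R) diag = [5, 10] → torsion [5, 10]

Answer: M ≅ ℤ^2 ⊕ ℤ/5 ⊕ ℤ/10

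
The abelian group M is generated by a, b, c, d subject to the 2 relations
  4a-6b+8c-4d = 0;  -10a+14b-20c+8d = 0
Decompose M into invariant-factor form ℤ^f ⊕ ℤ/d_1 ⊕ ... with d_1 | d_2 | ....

rank_ℚ(R)=2; free=4−2=2
SNF(R) diag = [2, 2] → torsion [2, 2]

Answer: M ≅ ℤ^2 ⊕ ℤ/2 ⊕ ℤ/2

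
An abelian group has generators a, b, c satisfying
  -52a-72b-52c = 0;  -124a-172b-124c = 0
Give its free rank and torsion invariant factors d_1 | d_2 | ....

Answer: M ≅ ℤ^1 ⊕ ℤ/4 ⊕ ℤ/4

Derivation:
rank_ℚ(R)=2; free=3−2=1
SNF(R) diag = [4, 4] → torsion [4, 4]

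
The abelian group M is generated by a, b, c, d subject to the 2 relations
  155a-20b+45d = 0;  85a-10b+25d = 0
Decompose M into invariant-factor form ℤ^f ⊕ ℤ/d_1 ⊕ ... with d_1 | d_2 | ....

Answer: M ≅ ℤ^2 ⊕ ℤ/5 ⊕ ℤ/10

Derivation:
rank_ℚ(R)=2; free=4−2=2
SNF(R) diag = [5, 10] → torsion [5, 10]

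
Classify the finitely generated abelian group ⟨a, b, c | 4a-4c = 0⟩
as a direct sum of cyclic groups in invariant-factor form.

rank_ℚ(R)=1; free=3−1=2
SNF(R) diag = [4] → torsion [4]

Answer: M ≅ ℤ^2 ⊕ ℤ/4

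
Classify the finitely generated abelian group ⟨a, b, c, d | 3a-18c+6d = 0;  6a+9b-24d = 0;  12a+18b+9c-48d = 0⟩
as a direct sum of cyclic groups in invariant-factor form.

Answer: M ≅ ℤ^1 ⊕ ℤ/3 ⊕ ℤ/9 ⊕ ℤ/9

Derivation:
rank_ℚ(R)=3; free=4−3=1
SNF(R) diag = [3, 9, 9] → torsion [3, 9, 9]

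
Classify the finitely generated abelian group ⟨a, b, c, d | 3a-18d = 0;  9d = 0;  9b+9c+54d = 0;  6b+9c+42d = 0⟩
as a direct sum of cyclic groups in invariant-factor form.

rank_ℚ(R)=4; free=4−4=0
SNF(R) diag = [3, 3, 9, 9] → torsion [3, 3, 9, 9]

Answer: M ≅ ℤ/3 ⊕ ℤ/3 ⊕ ℤ/9 ⊕ ℤ/9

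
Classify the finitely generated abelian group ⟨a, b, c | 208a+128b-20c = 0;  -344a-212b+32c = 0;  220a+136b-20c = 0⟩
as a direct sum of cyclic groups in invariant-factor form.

Answer: M ≅ ℤ/4 ⊕ ℤ/4 ⊕ ℤ/4

Derivation:
rank_ℚ(R)=3; free=3−3=0
SNF(R) diag = [4, 4, 4] → torsion [4, 4, 4]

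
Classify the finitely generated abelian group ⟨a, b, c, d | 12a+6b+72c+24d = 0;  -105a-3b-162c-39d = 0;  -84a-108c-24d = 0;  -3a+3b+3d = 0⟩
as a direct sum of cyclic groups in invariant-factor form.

rank_ℚ(R)=4; free=4−4=0
SNF(R) diag = [3, 6, 18, 36] → torsion [3, 6, 18, 36]

Answer: M ≅ ℤ/3 ⊕ ℤ/6 ⊕ ℤ/18 ⊕ ℤ/36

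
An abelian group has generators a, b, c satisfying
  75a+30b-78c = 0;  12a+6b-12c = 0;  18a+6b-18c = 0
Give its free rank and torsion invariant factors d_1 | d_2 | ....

rank_ℚ(R)=3; free=3−3=0
SNF(R) diag = [3, 6, 6] → torsion [3, 6, 6]

Answer: M ≅ ℤ/3 ⊕ ℤ/6 ⊕ ℤ/6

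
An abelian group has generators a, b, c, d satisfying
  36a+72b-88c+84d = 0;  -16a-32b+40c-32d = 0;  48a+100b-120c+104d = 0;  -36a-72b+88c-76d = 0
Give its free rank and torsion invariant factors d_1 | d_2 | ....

Answer: M ≅ ℤ/4 ⊕ ℤ/4 ⊕ ℤ/8 ⊕ ℤ/8

Derivation:
rank_ℚ(R)=4; free=4−4=0
SNF(R) diag = [4, 4, 8, 8] → torsion [4, 4, 8, 8]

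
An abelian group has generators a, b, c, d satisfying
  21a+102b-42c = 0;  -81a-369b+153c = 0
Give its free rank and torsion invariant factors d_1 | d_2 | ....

Answer: M ≅ ℤ^2 ⊕ ℤ/3 ⊕ ℤ/9

Derivation:
rank_ℚ(R)=2; free=4−2=2
SNF(R) diag = [3, 9] → torsion [3, 9]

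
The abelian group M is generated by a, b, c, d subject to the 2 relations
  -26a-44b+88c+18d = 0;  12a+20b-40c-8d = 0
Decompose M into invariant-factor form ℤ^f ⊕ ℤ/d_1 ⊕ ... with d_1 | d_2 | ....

rank_ℚ(R)=2; free=4−2=2
SNF(R) diag = [2, 4] → torsion [2, 4]

Answer: M ≅ ℤ^2 ⊕ ℤ/2 ⊕ ℤ/4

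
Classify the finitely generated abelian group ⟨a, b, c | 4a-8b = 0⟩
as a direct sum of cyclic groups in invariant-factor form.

Answer: M ≅ ℤ^2 ⊕ ℤ/4

Derivation:
rank_ℚ(R)=1; free=3−1=2
SNF(R) diag = [4] → torsion [4]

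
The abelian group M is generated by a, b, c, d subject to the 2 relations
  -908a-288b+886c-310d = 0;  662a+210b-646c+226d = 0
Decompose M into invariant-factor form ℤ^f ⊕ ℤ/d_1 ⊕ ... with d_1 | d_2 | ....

Answer: M ≅ ℤ^2 ⊕ ℤ/2 ⊕ ℤ/6

Derivation:
rank_ℚ(R)=2; free=4−2=2
SNF(R) diag = [2, 6] → torsion [2, 6]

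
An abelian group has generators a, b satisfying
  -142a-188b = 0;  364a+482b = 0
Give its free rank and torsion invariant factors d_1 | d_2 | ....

rank_ℚ(R)=2; free=2−2=0
SNF(R) diag = [2, 6] → torsion [2, 6]

Answer: M ≅ ℤ/2 ⊕ ℤ/6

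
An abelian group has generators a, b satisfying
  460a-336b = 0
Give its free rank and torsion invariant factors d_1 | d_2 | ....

Answer: M ≅ ℤ^1 ⊕ ℤ/4

Derivation:
rank_ℚ(R)=1; free=2−1=1
SNF(R) diag = [4] → torsion [4]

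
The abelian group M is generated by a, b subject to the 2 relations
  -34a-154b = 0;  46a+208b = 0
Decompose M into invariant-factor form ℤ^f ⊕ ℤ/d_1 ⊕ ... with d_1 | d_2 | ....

rank_ℚ(R)=2; free=2−2=0
SNF(R) diag = [2, 6] → torsion [2, 6]

Answer: M ≅ ℤ/2 ⊕ ℤ/6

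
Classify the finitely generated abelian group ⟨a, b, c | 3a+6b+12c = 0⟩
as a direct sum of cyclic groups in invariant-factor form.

rank_ℚ(R)=1; free=3−1=2
SNF(R) diag = [3] → torsion [3]

Answer: M ≅ ℤ^2 ⊕ ℤ/3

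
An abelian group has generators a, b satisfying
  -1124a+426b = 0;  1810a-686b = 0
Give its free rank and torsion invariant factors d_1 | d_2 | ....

Answer: M ≅ ℤ/2 ⊕ ℤ/2

Derivation:
rank_ℚ(R)=2; free=2−2=0
SNF(R) diag = [2, 2] → torsion [2, 2]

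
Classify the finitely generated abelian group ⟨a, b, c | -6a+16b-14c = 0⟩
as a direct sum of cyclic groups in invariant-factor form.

Answer: M ≅ ℤ^2 ⊕ ℤ/2

Derivation:
rank_ℚ(R)=1; free=3−1=2
SNF(R) diag = [2] → torsion [2]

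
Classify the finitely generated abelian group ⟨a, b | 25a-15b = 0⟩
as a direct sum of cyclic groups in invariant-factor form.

Answer: M ≅ ℤ^1 ⊕ ℤ/5

Derivation:
rank_ℚ(R)=1; free=2−1=1
SNF(R) diag = [5] → torsion [5]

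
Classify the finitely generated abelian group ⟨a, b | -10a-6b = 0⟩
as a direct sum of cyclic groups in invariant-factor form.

Answer: M ≅ ℤ^1 ⊕ ℤ/2

Derivation:
rank_ℚ(R)=1; free=2−1=1
SNF(R) diag = [2] → torsion [2]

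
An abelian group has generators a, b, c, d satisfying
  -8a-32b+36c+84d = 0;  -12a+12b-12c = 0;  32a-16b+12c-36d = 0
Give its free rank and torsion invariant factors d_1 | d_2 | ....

rank_ℚ(R)=3; free=4−3=1
SNF(R) diag = [4, 12, 24] → torsion [4, 12, 24]

Answer: M ≅ ℤ^1 ⊕ ℤ/4 ⊕ ℤ/12 ⊕ ℤ/24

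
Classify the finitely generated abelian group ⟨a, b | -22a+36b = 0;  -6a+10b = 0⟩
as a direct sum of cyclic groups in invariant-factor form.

rank_ℚ(R)=2; free=2−2=0
SNF(R) diag = [2, 2] → torsion [2, 2]

Answer: M ≅ ℤ/2 ⊕ ℤ/2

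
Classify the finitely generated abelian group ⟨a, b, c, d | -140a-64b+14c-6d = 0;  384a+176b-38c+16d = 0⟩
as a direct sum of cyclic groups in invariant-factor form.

Answer: M ≅ ℤ^2 ⊕ ℤ/2 ⊕ ℤ/2

Derivation:
rank_ℚ(R)=2; free=4−2=2
SNF(R) diag = [2, 2] → torsion [2, 2]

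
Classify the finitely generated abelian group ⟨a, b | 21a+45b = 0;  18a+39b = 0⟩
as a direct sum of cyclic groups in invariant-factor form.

Answer: M ≅ ℤ/3 ⊕ ℤ/3

Derivation:
rank_ℚ(R)=2; free=2−2=0
SNF(R) diag = [3, 3] → torsion [3, 3]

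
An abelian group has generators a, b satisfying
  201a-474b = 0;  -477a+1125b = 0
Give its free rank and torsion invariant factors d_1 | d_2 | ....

rank_ℚ(R)=2; free=2−2=0
SNF(R) diag = [3, 9] → torsion [3, 9]

Answer: M ≅ ℤ/3 ⊕ ℤ/9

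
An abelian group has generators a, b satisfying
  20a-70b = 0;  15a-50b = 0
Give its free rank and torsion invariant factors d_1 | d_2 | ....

rank_ℚ(R)=2; free=2−2=0
SNF(R) diag = [5, 10] → torsion [5, 10]

Answer: M ≅ ℤ/5 ⊕ ℤ/10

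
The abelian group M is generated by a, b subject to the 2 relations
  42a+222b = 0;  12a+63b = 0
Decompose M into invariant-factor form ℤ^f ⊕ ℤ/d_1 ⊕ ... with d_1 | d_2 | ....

Answer: M ≅ ℤ/3 ⊕ ℤ/6

Derivation:
rank_ℚ(R)=2; free=2−2=0
SNF(R) diag = [3, 6] → torsion [3, 6]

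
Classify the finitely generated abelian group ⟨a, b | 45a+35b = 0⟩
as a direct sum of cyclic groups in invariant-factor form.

rank_ℚ(R)=1; free=2−1=1
SNF(R) diag = [5] → torsion [5]

Answer: M ≅ ℤ^1 ⊕ ℤ/5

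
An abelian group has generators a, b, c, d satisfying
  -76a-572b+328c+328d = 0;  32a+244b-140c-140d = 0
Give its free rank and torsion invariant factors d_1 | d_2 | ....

Answer: M ≅ ℤ^2 ⊕ ℤ/4 ⊕ ℤ/12

Derivation:
rank_ℚ(R)=2; free=4−2=2
SNF(R) diag = [4, 12] → torsion [4, 12]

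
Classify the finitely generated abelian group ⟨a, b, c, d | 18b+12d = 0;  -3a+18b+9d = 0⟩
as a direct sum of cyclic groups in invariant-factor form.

Answer: M ≅ ℤ^2 ⊕ ℤ/3 ⊕ ℤ/6

Derivation:
rank_ℚ(R)=2; free=4−2=2
SNF(R) diag = [3, 6] → torsion [3, 6]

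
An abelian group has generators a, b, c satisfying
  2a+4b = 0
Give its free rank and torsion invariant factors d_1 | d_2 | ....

rank_ℚ(R)=1; free=3−1=2
SNF(R) diag = [2] → torsion [2]

Answer: M ≅ ℤ^2 ⊕ ℤ/2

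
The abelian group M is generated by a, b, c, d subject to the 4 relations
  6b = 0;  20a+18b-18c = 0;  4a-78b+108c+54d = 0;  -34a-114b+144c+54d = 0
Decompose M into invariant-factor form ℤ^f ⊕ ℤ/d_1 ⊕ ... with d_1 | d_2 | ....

rank_ℚ(R)=4; free=4−4=0
SNF(R) diag = [2, 6, 18, 54] → torsion [2, 6, 18, 54]

Answer: M ≅ ℤ/2 ⊕ ℤ/6 ⊕ ℤ/18 ⊕ ℤ/54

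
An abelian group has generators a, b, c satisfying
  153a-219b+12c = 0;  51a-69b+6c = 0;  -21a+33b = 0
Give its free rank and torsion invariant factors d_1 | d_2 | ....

rank_ℚ(R)=3; free=3−3=0
SNF(R) diag = [3, 6, 6] → torsion [3, 6, 6]

Answer: M ≅ ℤ/3 ⊕ ℤ/6 ⊕ ℤ/6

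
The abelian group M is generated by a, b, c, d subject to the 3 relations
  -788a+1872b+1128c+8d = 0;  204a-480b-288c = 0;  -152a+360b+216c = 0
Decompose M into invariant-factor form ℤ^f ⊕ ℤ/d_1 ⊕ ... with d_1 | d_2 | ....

Answer: M ≅ ℤ^1 ⊕ ℤ/4 ⊕ ℤ/8 ⊕ ℤ/24

Derivation:
rank_ℚ(R)=3; free=4−3=1
SNF(R) diag = [4, 8, 24] → torsion [4, 8, 24]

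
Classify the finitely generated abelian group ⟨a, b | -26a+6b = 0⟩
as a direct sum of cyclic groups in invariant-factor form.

rank_ℚ(R)=1; free=2−1=1
SNF(R) diag = [2] → torsion [2]

Answer: M ≅ ℤ^1 ⊕ ℤ/2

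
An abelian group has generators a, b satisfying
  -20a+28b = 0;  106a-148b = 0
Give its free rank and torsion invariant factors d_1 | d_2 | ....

Answer: M ≅ ℤ/2 ⊕ ℤ/4

Derivation:
rank_ℚ(R)=2; free=2−2=0
SNF(R) diag = [2, 4] → torsion [2, 4]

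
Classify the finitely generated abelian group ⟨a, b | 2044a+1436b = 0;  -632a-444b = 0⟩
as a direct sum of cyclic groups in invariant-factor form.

rank_ℚ(R)=2; free=2−2=0
SNF(R) diag = [4, 4] → torsion [4, 4]

Answer: M ≅ ℤ/4 ⊕ ℤ/4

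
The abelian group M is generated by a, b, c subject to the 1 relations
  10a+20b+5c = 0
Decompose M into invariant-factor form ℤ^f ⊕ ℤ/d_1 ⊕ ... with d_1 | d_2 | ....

rank_ℚ(R)=1; free=3−1=2
SNF(R) diag = [5] → torsion [5]

Answer: M ≅ ℤ^2 ⊕ ℤ/5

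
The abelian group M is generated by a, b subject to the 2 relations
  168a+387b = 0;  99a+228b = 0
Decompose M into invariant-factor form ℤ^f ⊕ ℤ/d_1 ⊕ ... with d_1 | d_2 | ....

rank_ℚ(R)=2; free=2−2=0
SNF(R) diag = [3, 3] → torsion [3, 3]

Answer: M ≅ ℤ/3 ⊕ ℤ/3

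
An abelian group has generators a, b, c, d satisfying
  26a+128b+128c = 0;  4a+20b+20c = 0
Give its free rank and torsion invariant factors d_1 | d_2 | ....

rank_ℚ(R)=2; free=4−2=2
SNF(R) diag = [2, 4] → torsion [2, 4]

Answer: M ≅ ℤ^2 ⊕ ℤ/2 ⊕ ℤ/4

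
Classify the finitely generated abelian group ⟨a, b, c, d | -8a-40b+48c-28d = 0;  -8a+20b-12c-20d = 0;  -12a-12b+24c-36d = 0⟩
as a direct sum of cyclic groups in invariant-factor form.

rank_ℚ(R)=3; free=4−3=1
SNF(R) diag = [4, 4, 12] → torsion [4, 4, 12]

Answer: M ≅ ℤ^1 ⊕ ℤ/4 ⊕ ℤ/4 ⊕ ℤ/12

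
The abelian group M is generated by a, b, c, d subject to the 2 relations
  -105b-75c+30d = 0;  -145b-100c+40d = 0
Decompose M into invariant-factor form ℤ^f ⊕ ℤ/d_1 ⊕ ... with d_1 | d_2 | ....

rank_ℚ(R)=2; free=4−2=2
SNF(R) diag = [5, 15] → torsion [5, 15]

Answer: M ≅ ℤ^2 ⊕ ℤ/5 ⊕ ℤ/15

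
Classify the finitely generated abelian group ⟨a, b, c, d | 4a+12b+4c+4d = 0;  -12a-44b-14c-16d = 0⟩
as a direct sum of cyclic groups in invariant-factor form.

rank_ℚ(R)=2; free=4−2=2
SNF(R) diag = [2, 4] → torsion [2, 4]

Answer: M ≅ ℤ^2 ⊕ ℤ/2 ⊕ ℤ/4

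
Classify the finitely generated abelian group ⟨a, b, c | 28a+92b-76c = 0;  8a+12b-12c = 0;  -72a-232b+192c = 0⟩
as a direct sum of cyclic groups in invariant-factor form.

rank_ℚ(R)=3; free=3−3=0
SNF(R) diag = [4, 4, 8] → torsion [4, 4, 8]

Answer: M ≅ ℤ/4 ⊕ ℤ/4 ⊕ ℤ/8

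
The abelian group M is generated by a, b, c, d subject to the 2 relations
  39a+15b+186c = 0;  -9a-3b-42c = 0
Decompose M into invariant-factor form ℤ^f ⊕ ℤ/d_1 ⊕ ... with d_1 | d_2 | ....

Answer: M ≅ ℤ^2 ⊕ ℤ/3 ⊕ ℤ/6

Derivation:
rank_ℚ(R)=2; free=4−2=2
SNF(R) diag = [3, 6] → torsion [3, 6]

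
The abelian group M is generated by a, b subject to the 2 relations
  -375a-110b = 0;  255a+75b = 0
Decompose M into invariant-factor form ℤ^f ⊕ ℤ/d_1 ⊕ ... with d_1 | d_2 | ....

Answer: M ≅ ℤ/5 ⊕ ℤ/15

Derivation:
rank_ℚ(R)=2; free=2−2=0
SNF(R) diag = [5, 15] → torsion [5, 15]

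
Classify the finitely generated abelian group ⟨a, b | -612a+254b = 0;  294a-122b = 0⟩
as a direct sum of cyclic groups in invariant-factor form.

Answer: M ≅ ℤ/2 ⊕ ℤ/6

Derivation:
rank_ℚ(R)=2; free=2−2=0
SNF(R) diag = [2, 6] → torsion [2, 6]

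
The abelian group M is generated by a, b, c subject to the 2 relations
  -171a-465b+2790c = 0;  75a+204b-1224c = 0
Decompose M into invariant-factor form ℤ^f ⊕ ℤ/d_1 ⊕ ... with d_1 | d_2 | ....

rank_ℚ(R)=2; free=3−2=1
SNF(R) diag = [3, 3] → torsion [3, 3]

Answer: M ≅ ℤ^1 ⊕ ℤ/3 ⊕ ℤ/3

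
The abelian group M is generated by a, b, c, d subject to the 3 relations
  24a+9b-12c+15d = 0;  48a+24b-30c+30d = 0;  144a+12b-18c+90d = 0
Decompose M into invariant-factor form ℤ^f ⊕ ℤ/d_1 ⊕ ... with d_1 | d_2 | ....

rank_ℚ(R)=3; free=4−3=1
SNF(R) diag = [3, 6, 12] → torsion [3, 6, 12]

Answer: M ≅ ℤ^1 ⊕ ℤ/3 ⊕ ℤ/6 ⊕ ℤ/12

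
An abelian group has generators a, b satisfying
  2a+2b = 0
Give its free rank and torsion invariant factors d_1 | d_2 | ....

rank_ℚ(R)=1; free=2−1=1
SNF(R) diag = [2] → torsion [2]

Answer: M ≅ ℤ^1 ⊕ ℤ/2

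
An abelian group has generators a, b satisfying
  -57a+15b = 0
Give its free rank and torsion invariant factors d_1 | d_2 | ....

rank_ℚ(R)=1; free=2−1=1
SNF(R) diag = [3] → torsion [3]

Answer: M ≅ ℤ^1 ⊕ ℤ/3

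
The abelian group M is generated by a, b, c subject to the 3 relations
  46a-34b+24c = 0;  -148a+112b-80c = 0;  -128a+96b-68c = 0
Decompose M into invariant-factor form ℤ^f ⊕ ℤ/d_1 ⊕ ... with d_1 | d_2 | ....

Answer: M ≅ ℤ/2 ⊕ ℤ/4 ⊕ ℤ/4

Derivation:
rank_ℚ(R)=3; free=3−3=0
SNF(R) diag = [2, 4, 4] → torsion [2, 4, 4]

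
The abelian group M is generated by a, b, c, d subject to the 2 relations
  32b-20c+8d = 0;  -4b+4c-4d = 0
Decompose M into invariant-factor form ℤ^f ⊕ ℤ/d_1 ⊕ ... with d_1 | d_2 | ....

rank_ℚ(R)=2; free=4−2=2
SNF(R) diag = [4, 12] → torsion [4, 12]

Answer: M ≅ ℤ^2 ⊕ ℤ/4 ⊕ ℤ/12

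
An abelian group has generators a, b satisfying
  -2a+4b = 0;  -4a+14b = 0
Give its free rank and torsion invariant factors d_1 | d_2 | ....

rank_ℚ(R)=2; free=2−2=0
SNF(R) diag = [2, 6] → torsion [2, 6]

Answer: M ≅ ℤ/2 ⊕ ℤ/6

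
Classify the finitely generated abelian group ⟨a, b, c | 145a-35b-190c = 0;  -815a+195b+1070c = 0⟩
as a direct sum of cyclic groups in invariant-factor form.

rank_ℚ(R)=2; free=3−2=1
SNF(R) diag = [5, 10] → torsion [5, 10]

Answer: M ≅ ℤ^1 ⊕ ℤ/5 ⊕ ℤ/10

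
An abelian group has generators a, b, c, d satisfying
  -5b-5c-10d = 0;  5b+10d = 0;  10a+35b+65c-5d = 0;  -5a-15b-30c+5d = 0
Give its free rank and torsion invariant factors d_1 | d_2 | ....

rank_ℚ(R)=4; free=4−4=0
SNF(R) diag = [5, 5, 5, 5] → torsion [5, 5, 5, 5]

Answer: M ≅ ℤ/5 ⊕ ℤ/5 ⊕ ℤ/5 ⊕ ℤ/5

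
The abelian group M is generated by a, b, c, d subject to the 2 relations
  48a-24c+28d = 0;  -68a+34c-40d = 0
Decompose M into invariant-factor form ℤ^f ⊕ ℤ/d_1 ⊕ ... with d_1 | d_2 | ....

Answer: M ≅ ℤ^2 ⊕ ℤ/2 ⊕ ℤ/4

Derivation:
rank_ℚ(R)=2; free=4−2=2
SNF(R) diag = [2, 4] → torsion [2, 4]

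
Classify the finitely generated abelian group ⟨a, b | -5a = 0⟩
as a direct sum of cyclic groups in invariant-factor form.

rank_ℚ(R)=1; free=2−1=1
SNF(R) diag = [5] → torsion [5]

Answer: M ≅ ℤ^1 ⊕ ℤ/5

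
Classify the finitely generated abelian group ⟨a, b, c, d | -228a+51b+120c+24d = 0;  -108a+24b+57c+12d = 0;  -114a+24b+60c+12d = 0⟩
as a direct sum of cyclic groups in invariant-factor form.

Answer: M ≅ ℤ^1 ⊕ ℤ/3 ⊕ ℤ/3 ⊕ ℤ/6

Derivation:
rank_ℚ(R)=3; free=4−3=1
SNF(R) diag = [3, 3, 6] → torsion [3, 3, 6]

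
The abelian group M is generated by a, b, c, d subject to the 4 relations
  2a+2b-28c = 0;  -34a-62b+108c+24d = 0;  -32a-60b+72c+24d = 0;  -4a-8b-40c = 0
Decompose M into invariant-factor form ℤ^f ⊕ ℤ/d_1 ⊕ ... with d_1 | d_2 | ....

Answer: M ≅ ℤ/2 ⊕ ℤ/4 ⊕ ℤ/8 ⊕ ℤ/24

Derivation:
rank_ℚ(R)=4; free=4−4=0
SNF(R) diag = [2, 4, 8, 24] → torsion [2, 4, 8, 24]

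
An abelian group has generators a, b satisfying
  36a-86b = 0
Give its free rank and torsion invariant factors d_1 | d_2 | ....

Answer: M ≅ ℤ^1 ⊕ ℤ/2

Derivation:
rank_ℚ(R)=1; free=2−1=1
SNF(R) diag = [2] → torsion [2]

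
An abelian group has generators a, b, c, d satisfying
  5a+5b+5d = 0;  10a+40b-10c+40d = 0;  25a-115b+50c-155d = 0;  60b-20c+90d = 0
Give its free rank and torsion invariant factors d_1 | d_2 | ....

Answer: M ≅ ℤ/5 ⊕ ℤ/10 ⊕ ℤ/10 ⊕ ℤ/30

Derivation:
rank_ℚ(R)=4; free=4−4=0
SNF(R) diag = [5, 10, 10, 30] → torsion [5, 10, 10, 30]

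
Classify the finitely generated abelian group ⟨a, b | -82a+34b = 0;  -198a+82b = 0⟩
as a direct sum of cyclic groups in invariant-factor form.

rank_ℚ(R)=2; free=2−2=0
SNF(R) diag = [2, 4] → torsion [2, 4]

Answer: M ≅ ℤ/2 ⊕ ℤ/4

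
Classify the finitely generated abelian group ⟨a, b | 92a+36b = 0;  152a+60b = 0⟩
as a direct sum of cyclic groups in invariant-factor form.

rank_ℚ(R)=2; free=2−2=0
SNF(R) diag = [4, 12] → torsion [4, 12]

Answer: M ≅ ℤ/4 ⊕ ℤ/12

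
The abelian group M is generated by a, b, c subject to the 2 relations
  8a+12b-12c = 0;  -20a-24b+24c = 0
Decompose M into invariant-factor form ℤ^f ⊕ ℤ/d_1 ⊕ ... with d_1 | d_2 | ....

Answer: M ≅ ℤ^1 ⊕ ℤ/4 ⊕ ℤ/12

Derivation:
rank_ℚ(R)=2; free=3−2=1
SNF(R) diag = [4, 12] → torsion [4, 12]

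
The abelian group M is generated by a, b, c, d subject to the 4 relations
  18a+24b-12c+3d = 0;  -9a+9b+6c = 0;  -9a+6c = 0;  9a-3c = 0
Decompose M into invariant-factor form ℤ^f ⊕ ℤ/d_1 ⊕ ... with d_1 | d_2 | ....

rank_ℚ(R)=4; free=4−4=0
SNF(R) diag = [3, 3, 9, 9] → torsion [3, 3, 9, 9]

Answer: M ≅ ℤ/3 ⊕ ℤ/3 ⊕ ℤ/9 ⊕ ℤ/9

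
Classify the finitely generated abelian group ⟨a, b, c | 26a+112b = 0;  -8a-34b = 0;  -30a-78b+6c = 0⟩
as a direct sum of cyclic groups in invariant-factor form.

rank_ℚ(R)=3; free=3−3=0
SNF(R) diag = [2, 6, 6] → torsion [2, 6, 6]

Answer: M ≅ ℤ/2 ⊕ ℤ/6 ⊕ ℤ/6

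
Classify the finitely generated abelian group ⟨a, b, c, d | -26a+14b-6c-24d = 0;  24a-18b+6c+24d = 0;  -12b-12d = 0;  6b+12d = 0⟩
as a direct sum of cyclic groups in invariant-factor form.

rank_ℚ(R)=4; free=4−4=0
SNF(R) diag = [2, 6, 6, 12] → torsion [2, 6, 6, 12]

Answer: M ≅ ℤ/2 ⊕ ℤ/6 ⊕ ℤ/6 ⊕ ℤ/12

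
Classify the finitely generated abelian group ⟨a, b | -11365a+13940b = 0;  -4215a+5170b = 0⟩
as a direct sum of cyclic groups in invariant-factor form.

Answer: M ≅ ℤ/5 ⊕ ℤ/10

Derivation:
rank_ℚ(R)=2; free=2−2=0
SNF(R) diag = [5, 10] → torsion [5, 10]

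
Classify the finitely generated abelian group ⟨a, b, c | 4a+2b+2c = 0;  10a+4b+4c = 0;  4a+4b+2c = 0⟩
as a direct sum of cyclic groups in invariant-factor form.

rank_ℚ(R)=3; free=3−3=0
SNF(R) diag = [2, 2, 2] → torsion [2, 2, 2]

Answer: M ≅ ℤ/2 ⊕ ℤ/2 ⊕ ℤ/2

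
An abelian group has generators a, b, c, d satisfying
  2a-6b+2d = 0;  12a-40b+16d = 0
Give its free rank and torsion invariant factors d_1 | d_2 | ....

rank_ℚ(R)=2; free=4−2=2
SNF(R) diag = [2, 4] → torsion [2, 4]

Answer: M ≅ ℤ^2 ⊕ ℤ/2 ⊕ ℤ/4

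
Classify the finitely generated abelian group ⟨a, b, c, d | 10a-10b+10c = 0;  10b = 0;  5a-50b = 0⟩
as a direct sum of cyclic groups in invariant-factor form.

rank_ℚ(R)=3; free=4−3=1
SNF(R) diag = [5, 10, 10] → torsion [5, 10, 10]

Answer: M ≅ ℤ^1 ⊕ ℤ/5 ⊕ ℤ/10 ⊕ ℤ/10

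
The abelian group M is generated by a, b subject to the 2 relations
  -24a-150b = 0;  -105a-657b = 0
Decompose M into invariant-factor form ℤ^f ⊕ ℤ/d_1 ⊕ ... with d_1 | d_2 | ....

Answer: M ≅ ℤ/3 ⊕ ℤ/6

Derivation:
rank_ℚ(R)=2; free=2−2=0
SNF(R) diag = [3, 6] → torsion [3, 6]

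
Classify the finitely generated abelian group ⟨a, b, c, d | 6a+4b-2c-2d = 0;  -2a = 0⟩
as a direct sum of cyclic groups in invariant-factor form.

rank_ℚ(R)=2; free=4−2=2
SNF(R) diag = [2, 2] → torsion [2, 2]

Answer: M ≅ ℤ^2 ⊕ ℤ/2 ⊕ ℤ/2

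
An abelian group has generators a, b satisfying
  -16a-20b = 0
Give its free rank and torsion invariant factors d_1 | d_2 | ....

rank_ℚ(R)=1; free=2−1=1
SNF(R) diag = [4] → torsion [4]

Answer: M ≅ ℤ^1 ⊕ ℤ/4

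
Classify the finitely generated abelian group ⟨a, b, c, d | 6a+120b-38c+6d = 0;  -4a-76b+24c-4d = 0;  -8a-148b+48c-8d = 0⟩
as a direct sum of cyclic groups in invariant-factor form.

Answer: M ≅ ℤ^1 ⊕ ℤ/2 ⊕ ℤ/4 ⊕ ℤ/4

Derivation:
rank_ℚ(R)=3; free=4−3=1
SNF(R) diag = [2, 4, 4] → torsion [2, 4, 4]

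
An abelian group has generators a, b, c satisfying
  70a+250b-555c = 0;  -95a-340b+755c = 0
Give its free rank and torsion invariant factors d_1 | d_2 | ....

Answer: M ≅ ℤ^1 ⊕ ℤ/5 ⊕ ℤ/5

Derivation:
rank_ℚ(R)=2; free=3−2=1
SNF(R) diag = [5, 5] → torsion [5, 5]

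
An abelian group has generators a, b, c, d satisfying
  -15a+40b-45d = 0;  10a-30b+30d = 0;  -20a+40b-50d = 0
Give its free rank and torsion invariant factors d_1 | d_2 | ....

rank_ℚ(R)=3; free=4−3=1
SNF(R) diag = [5, 10, 10] → torsion [5, 10, 10]

Answer: M ≅ ℤ^1 ⊕ ℤ/5 ⊕ ℤ/10 ⊕ ℤ/10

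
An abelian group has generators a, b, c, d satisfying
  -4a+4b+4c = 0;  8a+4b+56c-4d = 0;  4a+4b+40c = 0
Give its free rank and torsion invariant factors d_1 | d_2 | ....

rank_ℚ(R)=3; free=4−3=1
SNF(R) diag = [4, 4, 4] → torsion [4, 4, 4]

Answer: M ≅ ℤ^1 ⊕ ℤ/4 ⊕ ℤ/4 ⊕ ℤ/4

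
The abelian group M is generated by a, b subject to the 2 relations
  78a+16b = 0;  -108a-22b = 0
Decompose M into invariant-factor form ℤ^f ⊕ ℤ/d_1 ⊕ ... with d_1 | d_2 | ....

rank_ℚ(R)=2; free=2−2=0
SNF(R) diag = [2, 6] → torsion [2, 6]

Answer: M ≅ ℤ/2 ⊕ ℤ/6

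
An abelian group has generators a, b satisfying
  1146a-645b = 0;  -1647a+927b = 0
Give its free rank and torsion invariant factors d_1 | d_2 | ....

rank_ℚ(R)=2; free=2−2=0
SNF(R) diag = [3, 9] → torsion [3, 9]

Answer: M ≅ ℤ/3 ⊕ ℤ/9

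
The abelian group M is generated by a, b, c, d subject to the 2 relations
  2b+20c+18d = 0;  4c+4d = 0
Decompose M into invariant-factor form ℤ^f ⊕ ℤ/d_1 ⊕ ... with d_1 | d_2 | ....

Answer: M ≅ ℤ^2 ⊕ ℤ/2 ⊕ ℤ/4

Derivation:
rank_ℚ(R)=2; free=4−2=2
SNF(R) diag = [2, 4] → torsion [2, 4]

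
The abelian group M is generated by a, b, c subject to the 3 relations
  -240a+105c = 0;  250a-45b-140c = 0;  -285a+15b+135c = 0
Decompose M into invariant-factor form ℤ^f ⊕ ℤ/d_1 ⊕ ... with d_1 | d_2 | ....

Answer: M ≅ ℤ/5 ⊕ ℤ/15 ⊕ ℤ/15

Derivation:
rank_ℚ(R)=3; free=3−3=0
SNF(R) diag = [5, 15, 15] → torsion [5, 15, 15]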